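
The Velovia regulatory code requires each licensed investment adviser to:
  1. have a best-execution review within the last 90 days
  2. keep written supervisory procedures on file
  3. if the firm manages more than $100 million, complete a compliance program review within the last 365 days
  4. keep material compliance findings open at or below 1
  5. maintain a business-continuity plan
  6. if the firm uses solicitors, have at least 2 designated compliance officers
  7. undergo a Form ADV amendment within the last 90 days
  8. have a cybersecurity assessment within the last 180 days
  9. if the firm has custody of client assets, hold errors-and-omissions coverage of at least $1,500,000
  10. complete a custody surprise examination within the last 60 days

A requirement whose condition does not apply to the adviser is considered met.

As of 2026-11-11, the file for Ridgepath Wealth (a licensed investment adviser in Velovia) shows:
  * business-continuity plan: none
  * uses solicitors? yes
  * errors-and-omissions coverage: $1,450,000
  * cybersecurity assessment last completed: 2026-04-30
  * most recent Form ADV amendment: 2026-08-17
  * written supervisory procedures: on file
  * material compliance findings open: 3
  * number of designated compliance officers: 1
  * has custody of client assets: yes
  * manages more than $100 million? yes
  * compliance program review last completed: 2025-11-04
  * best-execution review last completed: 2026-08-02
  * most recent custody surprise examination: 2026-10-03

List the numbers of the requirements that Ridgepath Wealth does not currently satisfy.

1, 3, 4, 5, 6, 8, 9

1. best-execution review 101 days ago vs limit 90 → not met
2. written supervisory procedures present → met
3. condition 'manages more than $100 million' holds; compliance program review 372 days ago vs limit 365 → not met
4. material compliance findings open 3 > 1 → not met
5. business-continuity plan absent → not met
6. condition 'uses solicitors' holds; designated compliance officers 1 < 2 → not met
7. Form ADV amendment 86 days ago vs limit 90 → met
8. cybersecurity assessment 195 days ago vs limit 180 → not met
9. condition 'has custody of client assets' holds; errors-and-omissions coverage $1,450,000 < $1,500,000 → not met
10. custody surprise examination 39 days ago vs limit 60 → met
Not met: 1, 3, 4, 5, 6, 8, 9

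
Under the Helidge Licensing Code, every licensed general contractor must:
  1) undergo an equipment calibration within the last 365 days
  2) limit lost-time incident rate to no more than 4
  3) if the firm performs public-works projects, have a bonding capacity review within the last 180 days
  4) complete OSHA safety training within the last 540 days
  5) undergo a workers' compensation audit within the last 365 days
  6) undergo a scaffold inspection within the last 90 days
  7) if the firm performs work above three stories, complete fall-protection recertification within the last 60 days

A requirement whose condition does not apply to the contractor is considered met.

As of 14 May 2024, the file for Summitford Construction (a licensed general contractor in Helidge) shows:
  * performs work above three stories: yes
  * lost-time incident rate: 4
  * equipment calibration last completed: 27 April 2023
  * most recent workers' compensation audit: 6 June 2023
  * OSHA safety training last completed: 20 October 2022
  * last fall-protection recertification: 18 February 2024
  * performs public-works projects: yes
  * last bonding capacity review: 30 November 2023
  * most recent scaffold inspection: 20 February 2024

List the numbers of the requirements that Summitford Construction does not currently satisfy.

1, 4, 7

1. equipment calibration 383 days ago vs limit 365 → not met
2. lost-time incident rate 4 ≤ 4 → met
3. condition 'performs public-works projects' holds; bonding capacity review 166 days ago vs limit 180 → met
4. OSHA safety training 572 days ago vs limit 540 → not met
5. workers' compensation audit 343 days ago vs limit 365 → met
6. scaffold inspection 84 days ago vs limit 90 → met
7. condition 'performs work above three stories' holds; fall-protection recertification 86 days ago vs limit 60 → not met
Not met: 1, 4, 7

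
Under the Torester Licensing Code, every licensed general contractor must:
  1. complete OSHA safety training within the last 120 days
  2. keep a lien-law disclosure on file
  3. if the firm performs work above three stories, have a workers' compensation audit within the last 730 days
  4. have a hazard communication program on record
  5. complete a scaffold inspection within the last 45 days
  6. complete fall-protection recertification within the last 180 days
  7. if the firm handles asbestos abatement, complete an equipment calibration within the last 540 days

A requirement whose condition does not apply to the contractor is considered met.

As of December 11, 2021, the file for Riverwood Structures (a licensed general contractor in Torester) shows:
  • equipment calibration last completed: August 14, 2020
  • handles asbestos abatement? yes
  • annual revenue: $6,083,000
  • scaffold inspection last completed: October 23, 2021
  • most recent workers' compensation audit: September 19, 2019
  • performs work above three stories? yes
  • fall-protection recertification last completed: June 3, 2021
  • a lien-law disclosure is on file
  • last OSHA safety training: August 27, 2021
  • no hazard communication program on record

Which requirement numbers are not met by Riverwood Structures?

3, 4, 5, 6

1. OSHA safety training 106 days ago vs limit 120 → met
2. lien-law disclosure present → met
3. condition 'performs work above three stories' holds; workers' compensation audit 814 days ago vs limit 730 → not met
4. hazard communication program absent → not met
5. scaffold inspection 49 days ago vs limit 45 → not met
6. fall-protection recertification 191 days ago vs limit 180 → not met
7. condition 'handles asbestos abatement' holds; equipment calibration 484 days ago vs limit 540 → met
Not met: 3, 4, 5, 6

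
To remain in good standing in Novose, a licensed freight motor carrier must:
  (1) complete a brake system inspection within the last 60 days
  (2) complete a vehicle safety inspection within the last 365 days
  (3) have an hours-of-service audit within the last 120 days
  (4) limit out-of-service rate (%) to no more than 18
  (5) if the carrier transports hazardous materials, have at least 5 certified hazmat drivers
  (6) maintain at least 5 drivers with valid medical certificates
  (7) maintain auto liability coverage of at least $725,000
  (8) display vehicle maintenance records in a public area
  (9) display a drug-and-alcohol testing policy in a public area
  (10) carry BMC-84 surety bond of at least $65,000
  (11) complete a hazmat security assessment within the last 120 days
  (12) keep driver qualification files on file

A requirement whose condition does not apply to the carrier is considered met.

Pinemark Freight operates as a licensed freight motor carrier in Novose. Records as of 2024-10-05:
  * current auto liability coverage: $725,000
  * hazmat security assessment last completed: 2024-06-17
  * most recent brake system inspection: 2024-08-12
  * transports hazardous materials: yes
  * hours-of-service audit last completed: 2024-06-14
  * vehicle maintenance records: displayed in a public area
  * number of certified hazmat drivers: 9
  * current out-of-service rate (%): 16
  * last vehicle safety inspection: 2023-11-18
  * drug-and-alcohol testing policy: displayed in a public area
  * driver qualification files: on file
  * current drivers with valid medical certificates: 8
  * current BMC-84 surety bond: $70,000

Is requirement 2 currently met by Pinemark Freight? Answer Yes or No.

2. vehicle safety inspection 322 days ago vs limit 365 → met

Yes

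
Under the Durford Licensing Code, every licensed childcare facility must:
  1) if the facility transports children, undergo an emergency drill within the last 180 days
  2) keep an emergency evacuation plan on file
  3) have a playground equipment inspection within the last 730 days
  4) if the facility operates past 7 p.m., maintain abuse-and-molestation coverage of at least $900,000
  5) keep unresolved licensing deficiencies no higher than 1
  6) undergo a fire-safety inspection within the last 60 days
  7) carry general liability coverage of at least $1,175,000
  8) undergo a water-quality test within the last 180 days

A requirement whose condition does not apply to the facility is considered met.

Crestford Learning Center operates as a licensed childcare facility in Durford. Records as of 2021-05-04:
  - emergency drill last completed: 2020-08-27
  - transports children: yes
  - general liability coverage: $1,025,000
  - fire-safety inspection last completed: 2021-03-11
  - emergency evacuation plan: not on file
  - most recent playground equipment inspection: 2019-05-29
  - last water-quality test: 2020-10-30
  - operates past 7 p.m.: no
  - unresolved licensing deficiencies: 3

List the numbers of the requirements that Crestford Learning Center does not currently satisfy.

1, 2, 5, 7, 8

1. condition 'transports children' holds; emergency drill 250 days ago vs limit 180 → not met
2. emergency evacuation plan absent → not met
3. playground equipment inspection 706 days ago vs limit 730 → met
4. condition 'operates past 7 p.m.' does not hold → requirement n/a → met
5. unresolved licensing deficiencies 3 > 1 → not met
6. fire-safety inspection 54 days ago vs limit 60 → met
7. general liability coverage $1,025,000 < $1,175,000 → not met
8. water-quality test 186 days ago vs limit 180 → not met
Not met: 1, 2, 5, 7, 8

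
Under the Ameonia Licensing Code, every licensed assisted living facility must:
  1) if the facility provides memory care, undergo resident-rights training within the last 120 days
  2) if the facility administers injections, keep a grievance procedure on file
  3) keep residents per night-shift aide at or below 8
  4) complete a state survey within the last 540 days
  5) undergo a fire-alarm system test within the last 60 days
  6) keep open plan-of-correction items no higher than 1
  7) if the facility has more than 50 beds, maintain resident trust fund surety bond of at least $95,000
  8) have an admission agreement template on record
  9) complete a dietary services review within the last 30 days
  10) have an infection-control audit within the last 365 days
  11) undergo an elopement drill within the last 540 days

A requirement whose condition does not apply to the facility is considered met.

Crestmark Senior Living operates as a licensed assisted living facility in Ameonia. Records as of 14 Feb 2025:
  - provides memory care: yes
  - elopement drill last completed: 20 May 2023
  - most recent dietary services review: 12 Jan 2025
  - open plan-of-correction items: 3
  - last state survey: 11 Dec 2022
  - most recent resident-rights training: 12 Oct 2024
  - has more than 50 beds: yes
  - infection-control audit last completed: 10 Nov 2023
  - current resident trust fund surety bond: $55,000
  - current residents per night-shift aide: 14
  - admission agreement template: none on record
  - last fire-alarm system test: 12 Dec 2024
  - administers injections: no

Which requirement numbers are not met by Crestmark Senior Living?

1. condition 'provides memory care' holds; resident-rights training 125 days ago vs limit 120 → not met
2. condition 'administers injections' does not hold → requirement n/a → met
3. residents per night-shift aide 14 > 8 → not met
4. state survey 796 days ago vs limit 540 → not met
5. fire-alarm system test 64 days ago vs limit 60 → not met
6. open plan-of-correction items 3 > 1 → not met
7. condition 'has more than 50 beds' holds; resident trust fund surety bond $55,000 < $95,000 → not met
8. admission agreement template absent → not met
9. dietary services review 33 days ago vs limit 30 → not met
10. infection-control audit 462 days ago vs limit 365 → not met
11. elopement drill 636 days ago vs limit 540 → not met
Not met: 1, 3, 4, 5, 6, 7, 8, 9, 10, 11

1, 3, 4, 5, 6, 7, 8, 9, 10, 11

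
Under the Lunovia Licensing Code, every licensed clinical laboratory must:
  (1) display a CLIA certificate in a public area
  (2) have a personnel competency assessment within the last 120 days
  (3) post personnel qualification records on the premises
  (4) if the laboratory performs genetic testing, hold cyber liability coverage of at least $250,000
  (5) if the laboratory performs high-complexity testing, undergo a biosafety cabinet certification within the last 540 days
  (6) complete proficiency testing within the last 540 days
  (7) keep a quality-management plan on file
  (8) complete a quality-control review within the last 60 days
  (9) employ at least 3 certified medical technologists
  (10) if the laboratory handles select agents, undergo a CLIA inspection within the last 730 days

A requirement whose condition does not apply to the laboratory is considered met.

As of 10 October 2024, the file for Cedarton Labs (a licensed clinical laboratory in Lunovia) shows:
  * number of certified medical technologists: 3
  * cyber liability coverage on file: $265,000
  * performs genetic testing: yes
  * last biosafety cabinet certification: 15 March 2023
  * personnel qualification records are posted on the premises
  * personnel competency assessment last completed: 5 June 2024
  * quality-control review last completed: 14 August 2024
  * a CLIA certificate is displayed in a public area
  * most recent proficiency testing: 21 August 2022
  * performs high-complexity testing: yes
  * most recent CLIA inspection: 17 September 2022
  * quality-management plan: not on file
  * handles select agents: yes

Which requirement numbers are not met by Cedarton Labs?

1. CLIA certificate present → met
2. personnel competency assessment 127 days ago vs limit 120 → not met
3. personnel qualification records present → met
4. condition 'performs genetic testing' holds; cyber liability coverage $265,000 ≥ $250,000 → met
5. condition 'performs high-complexity testing' holds; biosafety cabinet certification 575 days ago vs limit 540 → not met
6. proficiency testing 781 days ago vs limit 540 → not met
7. quality-management plan absent → not met
8. quality-control review 57 days ago vs limit 60 → met
9. certified medical technologists 3 ≥ 3 → met
10. condition 'handles select agents' holds; CLIA inspection 754 days ago vs limit 730 → not met
Not met: 2, 5, 6, 7, 10

2, 5, 6, 7, 10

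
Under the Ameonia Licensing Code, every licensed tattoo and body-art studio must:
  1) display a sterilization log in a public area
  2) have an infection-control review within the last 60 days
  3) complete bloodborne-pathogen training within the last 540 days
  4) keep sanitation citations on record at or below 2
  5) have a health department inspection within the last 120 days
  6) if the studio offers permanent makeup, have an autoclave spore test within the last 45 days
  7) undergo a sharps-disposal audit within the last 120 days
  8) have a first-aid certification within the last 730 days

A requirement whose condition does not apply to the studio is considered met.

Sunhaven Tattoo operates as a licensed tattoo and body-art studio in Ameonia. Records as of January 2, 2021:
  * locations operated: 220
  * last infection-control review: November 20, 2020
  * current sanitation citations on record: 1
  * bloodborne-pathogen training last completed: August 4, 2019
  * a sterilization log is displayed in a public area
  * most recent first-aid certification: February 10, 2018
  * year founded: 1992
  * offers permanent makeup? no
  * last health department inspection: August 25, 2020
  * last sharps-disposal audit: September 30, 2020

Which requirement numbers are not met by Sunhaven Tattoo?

1. sterilization log present → met
2. infection-control review 43 days ago vs limit 60 → met
3. bloodborne-pathogen training 517 days ago vs limit 540 → met
4. sanitation citations on record 1 ≤ 2 → met
5. health department inspection 130 days ago vs limit 120 → not met
6. condition 'offers permanent makeup' does not hold → requirement n/a → met
7. sharps-disposal audit 94 days ago vs limit 120 → met
8. first-aid certification 1057 days ago vs limit 730 → not met
Not met: 5, 8

5, 8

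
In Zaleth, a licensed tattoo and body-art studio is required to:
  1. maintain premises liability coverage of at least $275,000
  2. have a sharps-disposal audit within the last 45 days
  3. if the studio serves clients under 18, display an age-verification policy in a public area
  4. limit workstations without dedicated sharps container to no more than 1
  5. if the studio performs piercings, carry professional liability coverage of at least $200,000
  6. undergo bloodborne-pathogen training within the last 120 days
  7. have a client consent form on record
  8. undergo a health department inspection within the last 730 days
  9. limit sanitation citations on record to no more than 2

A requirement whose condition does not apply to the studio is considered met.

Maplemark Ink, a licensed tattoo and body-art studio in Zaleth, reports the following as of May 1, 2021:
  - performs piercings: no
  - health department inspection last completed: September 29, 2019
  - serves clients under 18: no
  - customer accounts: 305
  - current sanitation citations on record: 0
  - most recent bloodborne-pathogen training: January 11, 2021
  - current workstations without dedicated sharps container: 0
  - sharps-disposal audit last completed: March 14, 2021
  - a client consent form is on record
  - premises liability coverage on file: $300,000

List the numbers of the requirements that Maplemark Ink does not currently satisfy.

2

1. premises liability coverage $300,000 ≥ $275,000 → met
2. sharps-disposal audit 48 days ago vs limit 45 → not met
3. condition 'serves clients under 18' does not hold → requirement n/a → met
4. workstations without dedicated sharps container 0 ≤ 1 → met
5. condition 'performs piercings' does not hold → requirement n/a → met
6. bloodborne-pathogen training 110 days ago vs limit 120 → met
7. client consent form present → met
8. health department inspection 580 days ago vs limit 730 → met
9. sanitation citations on record 0 ≤ 2 → met
Not met: 2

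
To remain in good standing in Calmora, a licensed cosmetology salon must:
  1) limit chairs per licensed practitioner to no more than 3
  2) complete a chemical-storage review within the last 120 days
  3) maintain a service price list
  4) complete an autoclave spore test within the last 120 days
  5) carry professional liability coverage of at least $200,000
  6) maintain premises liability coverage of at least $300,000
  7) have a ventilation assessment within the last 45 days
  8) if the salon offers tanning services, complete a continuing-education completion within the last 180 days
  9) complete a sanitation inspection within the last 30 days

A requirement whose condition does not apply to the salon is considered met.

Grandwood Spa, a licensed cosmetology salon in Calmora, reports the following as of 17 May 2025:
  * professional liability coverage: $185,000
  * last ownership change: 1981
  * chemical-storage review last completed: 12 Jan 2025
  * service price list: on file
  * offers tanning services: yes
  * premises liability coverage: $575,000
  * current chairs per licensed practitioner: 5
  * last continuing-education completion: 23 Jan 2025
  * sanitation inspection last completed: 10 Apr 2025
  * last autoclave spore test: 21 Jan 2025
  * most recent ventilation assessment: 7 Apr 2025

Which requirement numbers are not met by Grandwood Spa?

1. chairs per licensed practitioner 5 > 3 → not met
2. chemical-storage review 125 days ago vs limit 120 → not met
3. service price list present → met
4. autoclave spore test 116 days ago vs limit 120 → met
5. professional liability coverage $185,000 < $200,000 → not met
6. premises liability coverage $575,000 ≥ $300,000 → met
7. ventilation assessment 40 days ago vs limit 45 → met
8. condition 'offers tanning services' holds; continuing-education completion 114 days ago vs limit 180 → met
9. sanitation inspection 37 days ago vs limit 30 → not met
Not met: 1, 2, 5, 9

1, 2, 5, 9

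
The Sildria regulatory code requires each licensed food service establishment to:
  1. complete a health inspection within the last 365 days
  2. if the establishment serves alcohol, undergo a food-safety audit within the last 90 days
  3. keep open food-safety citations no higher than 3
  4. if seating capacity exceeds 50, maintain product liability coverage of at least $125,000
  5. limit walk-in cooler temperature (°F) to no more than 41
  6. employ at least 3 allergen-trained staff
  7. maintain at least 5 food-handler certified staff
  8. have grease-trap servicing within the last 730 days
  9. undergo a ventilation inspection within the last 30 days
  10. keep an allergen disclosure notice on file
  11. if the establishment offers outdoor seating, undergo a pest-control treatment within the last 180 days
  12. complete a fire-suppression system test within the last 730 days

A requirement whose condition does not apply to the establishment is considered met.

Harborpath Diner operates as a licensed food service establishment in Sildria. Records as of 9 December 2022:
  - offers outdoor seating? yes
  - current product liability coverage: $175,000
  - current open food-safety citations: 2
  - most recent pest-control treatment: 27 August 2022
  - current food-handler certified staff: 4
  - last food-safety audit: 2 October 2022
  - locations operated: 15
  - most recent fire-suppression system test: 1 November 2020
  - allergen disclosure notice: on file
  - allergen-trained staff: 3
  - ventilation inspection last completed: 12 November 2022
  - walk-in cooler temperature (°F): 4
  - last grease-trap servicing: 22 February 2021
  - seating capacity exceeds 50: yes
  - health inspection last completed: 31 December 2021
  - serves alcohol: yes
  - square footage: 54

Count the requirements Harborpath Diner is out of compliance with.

2

1. health inspection 343 days ago vs limit 365 → met
2. condition 'serves alcohol' holds; food-safety audit 68 days ago vs limit 90 → met
3. open food-safety citations 2 ≤ 3 → met
4. condition 'seating capacity exceeds 50' holds; product liability coverage $175,000 ≥ $125,000 → met
5. walk-in cooler temperature (°F) 4 ≤ 41 → met
6. allergen-trained staff 3 ≥ 3 → met
7. food-handler certified staff 4 < 5 → not met
8. grease-trap servicing 655 days ago vs limit 730 → met
9. ventilation inspection 27 days ago vs limit 30 → met
10. allergen disclosure notice present → met
11. condition 'offers outdoor seating' holds; pest-control treatment 104 days ago vs limit 180 → met
12. fire-suppression system test 768 days ago vs limit 730 → not met
Not met: 2 of 12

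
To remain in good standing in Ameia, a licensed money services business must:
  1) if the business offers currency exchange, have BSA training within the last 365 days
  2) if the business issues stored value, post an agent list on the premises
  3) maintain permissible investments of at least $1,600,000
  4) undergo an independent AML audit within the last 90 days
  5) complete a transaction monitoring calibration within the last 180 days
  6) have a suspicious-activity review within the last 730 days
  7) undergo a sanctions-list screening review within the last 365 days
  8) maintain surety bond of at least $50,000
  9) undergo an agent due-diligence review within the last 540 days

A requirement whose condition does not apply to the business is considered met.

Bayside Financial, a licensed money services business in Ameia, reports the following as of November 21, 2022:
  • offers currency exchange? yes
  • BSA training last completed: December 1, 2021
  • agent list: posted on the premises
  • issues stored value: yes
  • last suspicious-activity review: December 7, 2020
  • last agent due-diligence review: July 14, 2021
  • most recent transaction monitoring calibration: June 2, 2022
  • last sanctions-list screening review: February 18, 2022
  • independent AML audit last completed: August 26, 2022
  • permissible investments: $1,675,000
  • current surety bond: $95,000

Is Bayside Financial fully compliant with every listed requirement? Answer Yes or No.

1. condition 'offers currency exchange' holds; BSA training 355 days ago vs limit 365 → met
2. condition 'issues stored value' holds; agent list present → met
3. permissible investments $1,675,000 ≥ $1,600,000 → met
4. independent AML audit 87 days ago vs limit 90 → met
5. transaction monitoring calibration 172 days ago vs limit 180 → met
6. suspicious-activity review 714 days ago vs limit 730 → met
7. sanctions-list screening review 276 days ago vs limit 365 → met
8. surety bond $95,000 ≥ $50,000 → met
9. agent due-diligence review 495 days ago vs limit 540 → met
All met.

Yes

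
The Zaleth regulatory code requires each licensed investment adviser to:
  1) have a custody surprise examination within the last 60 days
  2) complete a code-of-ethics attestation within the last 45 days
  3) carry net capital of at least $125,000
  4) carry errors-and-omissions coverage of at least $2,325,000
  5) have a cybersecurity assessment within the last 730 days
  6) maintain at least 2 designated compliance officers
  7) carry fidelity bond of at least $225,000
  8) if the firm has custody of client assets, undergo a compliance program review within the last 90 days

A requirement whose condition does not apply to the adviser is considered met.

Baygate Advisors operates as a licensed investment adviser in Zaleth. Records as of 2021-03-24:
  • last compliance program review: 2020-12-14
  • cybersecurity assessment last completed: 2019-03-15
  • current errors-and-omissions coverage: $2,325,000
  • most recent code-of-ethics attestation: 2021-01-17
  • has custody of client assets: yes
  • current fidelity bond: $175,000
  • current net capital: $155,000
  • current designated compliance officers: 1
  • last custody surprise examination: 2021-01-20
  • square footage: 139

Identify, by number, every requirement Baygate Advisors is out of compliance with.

1. custody surprise examination 63 days ago vs limit 60 → not met
2. code-of-ethics attestation 66 days ago vs limit 45 → not met
3. net capital $155,000 ≥ $125,000 → met
4. errors-and-omissions coverage $2,325,000 ≥ $2,325,000 → met
5. cybersecurity assessment 740 days ago vs limit 730 → not met
6. designated compliance officers 1 < 2 → not met
7. fidelity bond $175,000 < $225,000 → not met
8. condition 'has custody of client assets' holds; compliance program review 100 days ago vs limit 90 → not met
Not met: 1, 2, 5, 6, 7, 8

1, 2, 5, 6, 7, 8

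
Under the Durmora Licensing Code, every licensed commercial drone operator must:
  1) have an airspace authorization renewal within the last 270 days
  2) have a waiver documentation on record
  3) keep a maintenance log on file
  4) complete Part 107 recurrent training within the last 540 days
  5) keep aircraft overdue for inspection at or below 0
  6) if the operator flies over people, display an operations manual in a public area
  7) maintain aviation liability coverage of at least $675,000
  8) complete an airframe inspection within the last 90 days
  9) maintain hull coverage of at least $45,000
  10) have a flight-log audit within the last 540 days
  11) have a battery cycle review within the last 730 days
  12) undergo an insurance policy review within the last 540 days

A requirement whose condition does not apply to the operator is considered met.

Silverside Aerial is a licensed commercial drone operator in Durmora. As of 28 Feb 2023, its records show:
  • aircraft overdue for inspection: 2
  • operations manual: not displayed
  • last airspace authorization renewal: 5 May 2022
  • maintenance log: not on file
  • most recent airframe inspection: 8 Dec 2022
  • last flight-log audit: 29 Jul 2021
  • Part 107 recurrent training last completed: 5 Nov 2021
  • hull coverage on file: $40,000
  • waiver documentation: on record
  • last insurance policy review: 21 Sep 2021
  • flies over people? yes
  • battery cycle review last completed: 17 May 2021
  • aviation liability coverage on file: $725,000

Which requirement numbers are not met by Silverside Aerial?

1. airspace authorization renewal 299 days ago vs limit 270 → not met
2. waiver documentation present → met
3. maintenance log absent → not met
4. Part 107 recurrent training 480 days ago vs limit 540 → met
5. aircraft overdue for inspection 2 > 0 → not met
6. condition 'flies over people' holds; operations manual absent → not met
7. aviation liability coverage $725,000 ≥ $675,000 → met
8. airframe inspection 82 days ago vs limit 90 → met
9. hull coverage $40,000 < $45,000 → not met
10. flight-log audit 579 days ago vs limit 540 → not met
11. battery cycle review 652 days ago vs limit 730 → met
12. insurance policy review 525 days ago vs limit 540 → met
Not met: 1, 3, 5, 6, 9, 10

1, 3, 5, 6, 9, 10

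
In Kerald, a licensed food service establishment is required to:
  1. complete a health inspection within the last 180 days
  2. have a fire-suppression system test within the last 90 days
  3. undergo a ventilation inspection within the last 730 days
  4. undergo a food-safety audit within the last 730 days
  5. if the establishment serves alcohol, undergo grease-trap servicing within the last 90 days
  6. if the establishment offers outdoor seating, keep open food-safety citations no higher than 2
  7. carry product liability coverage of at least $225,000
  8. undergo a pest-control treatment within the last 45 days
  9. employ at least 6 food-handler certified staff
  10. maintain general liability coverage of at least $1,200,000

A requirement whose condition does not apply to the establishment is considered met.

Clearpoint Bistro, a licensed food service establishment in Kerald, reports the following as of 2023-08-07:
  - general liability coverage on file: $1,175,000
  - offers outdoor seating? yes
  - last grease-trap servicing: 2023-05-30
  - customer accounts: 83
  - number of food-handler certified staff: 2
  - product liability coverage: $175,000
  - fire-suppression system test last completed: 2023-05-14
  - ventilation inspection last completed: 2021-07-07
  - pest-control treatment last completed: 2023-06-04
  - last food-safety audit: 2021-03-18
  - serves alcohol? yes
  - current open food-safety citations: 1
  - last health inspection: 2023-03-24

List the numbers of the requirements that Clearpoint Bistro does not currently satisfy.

3, 4, 7, 8, 9, 10

1. health inspection 136 days ago vs limit 180 → met
2. fire-suppression system test 85 days ago vs limit 90 → met
3. ventilation inspection 761 days ago vs limit 730 → not met
4. food-safety audit 872 days ago vs limit 730 → not met
5. condition 'serves alcohol' holds; grease-trap servicing 69 days ago vs limit 90 → met
6. condition 'offers outdoor seating' holds; open food-safety citations 1 ≤ 2 → met
7. product liability coverage $175,000 < $225,000 → not met
8. pest-control treatment 64 days ago vs limit 45 → not met
9. food-handler certified staff 2 < 6 → not met
10. general liability coverage $1,175,000 < $1,200,000 → not met
Not met: 3, 4, 7, 8, 9, 10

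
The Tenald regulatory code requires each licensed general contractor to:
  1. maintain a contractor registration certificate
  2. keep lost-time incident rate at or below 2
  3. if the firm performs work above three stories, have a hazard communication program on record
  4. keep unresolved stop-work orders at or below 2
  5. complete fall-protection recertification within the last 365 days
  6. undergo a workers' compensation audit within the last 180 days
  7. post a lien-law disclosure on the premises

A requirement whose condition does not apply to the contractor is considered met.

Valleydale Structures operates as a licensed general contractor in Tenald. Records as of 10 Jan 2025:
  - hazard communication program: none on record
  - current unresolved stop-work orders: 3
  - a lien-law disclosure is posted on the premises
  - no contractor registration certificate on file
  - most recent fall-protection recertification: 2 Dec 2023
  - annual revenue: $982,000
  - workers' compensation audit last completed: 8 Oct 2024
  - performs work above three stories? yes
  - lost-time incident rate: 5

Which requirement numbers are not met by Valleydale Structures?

1. contractor registration certificate absent → not met
2. lost-time incident rate 5 > 2 → not met
3. condition 'performs work above three stories' holds; hazard communication program absent → not met
4. unresolved stop-work orders 3 > 2 → not met
5. fall-protection recertification 405 days ago vs limit 365 → not met
6. workers' compensation audit 94 days ago vs limit 180 → met
7. lien-law disclosure present → met
Not met: 1, 2, 3, 4, 5

1, 2, 3, 4, 5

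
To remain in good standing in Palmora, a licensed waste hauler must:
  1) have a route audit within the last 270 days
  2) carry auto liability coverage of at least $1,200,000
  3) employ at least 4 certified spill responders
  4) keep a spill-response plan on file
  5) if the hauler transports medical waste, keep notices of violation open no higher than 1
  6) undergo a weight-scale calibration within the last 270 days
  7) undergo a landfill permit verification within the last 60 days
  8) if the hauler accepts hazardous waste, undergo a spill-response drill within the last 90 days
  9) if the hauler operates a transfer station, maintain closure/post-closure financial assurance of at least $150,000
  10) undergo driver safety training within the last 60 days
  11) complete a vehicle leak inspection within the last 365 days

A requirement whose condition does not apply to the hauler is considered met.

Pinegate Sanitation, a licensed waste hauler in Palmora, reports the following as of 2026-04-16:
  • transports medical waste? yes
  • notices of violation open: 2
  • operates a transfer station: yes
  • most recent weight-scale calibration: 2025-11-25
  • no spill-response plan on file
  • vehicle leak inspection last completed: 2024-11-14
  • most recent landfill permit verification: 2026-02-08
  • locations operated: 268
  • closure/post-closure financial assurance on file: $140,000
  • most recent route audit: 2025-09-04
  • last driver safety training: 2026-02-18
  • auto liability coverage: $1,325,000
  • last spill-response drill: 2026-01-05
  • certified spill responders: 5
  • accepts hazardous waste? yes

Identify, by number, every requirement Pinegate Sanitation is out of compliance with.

4, 5, 7, 8, 9, 11

1. route audit 224 days ago vs limit 270 → met
2. auto liability coverage $1,325,000 ≥ $1,200,000 → met
3. certified spill responders 5 ≥ 4 → met
4. spill-response plan absent → not met
5. condition 'transports medical waste' holds; notices of violation open 2 > 1 → not met
6. weight-scale calibration 142 days ago vs limit 270 → met
7. landfill permit verification 67 days ago vs limit 60 → not met
8. condition 'accepts hazardous waste' holds; spill-response drill 101 days ago vs limit 90 → not met
9. condition 'operates a transfer station' holds; closure/post-closure financial assurance $140,000 < $150,000 → not met
10. driver safety training 57 days ago vs limit 60 → met
11. vehicle leak inspection 518 days ago vs limit 365 → not met
Not met: 4, 5, 7, 8, 9, 11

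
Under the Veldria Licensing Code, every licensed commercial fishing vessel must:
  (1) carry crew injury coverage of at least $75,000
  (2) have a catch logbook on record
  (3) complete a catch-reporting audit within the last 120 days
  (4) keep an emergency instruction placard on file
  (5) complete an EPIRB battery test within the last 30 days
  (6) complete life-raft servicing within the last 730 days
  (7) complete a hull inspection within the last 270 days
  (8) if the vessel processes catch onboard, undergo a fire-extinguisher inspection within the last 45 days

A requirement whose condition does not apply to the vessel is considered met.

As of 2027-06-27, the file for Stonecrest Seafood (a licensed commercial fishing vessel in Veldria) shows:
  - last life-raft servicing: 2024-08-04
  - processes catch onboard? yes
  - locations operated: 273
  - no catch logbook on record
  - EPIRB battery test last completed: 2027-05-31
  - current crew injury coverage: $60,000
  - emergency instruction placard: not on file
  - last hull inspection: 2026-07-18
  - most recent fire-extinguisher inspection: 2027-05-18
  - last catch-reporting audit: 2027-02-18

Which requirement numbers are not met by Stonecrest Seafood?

1. crew injury coverage $60,000 < $75,000 → not met
2. catch logbook absent → not met
3. catch-reporting audit 129 days ago vs limit 120 → not met
4. emergency instruction placard absent → not met
5. EPIRB battery test 27 days ago vs limit 30 → met
6. life-raft servicing 1057 days ago vs limit 730 → not met
7. hull inspection 344 days ago vs limit 270 → not met
8. condition 'processes catch onboard' holds; fire-extinguisher inspection 40 days ago vs limit 45 → met
Not met: 1, 2, 3, 4, 6, 7

1, 2, 3, 4, 6, 7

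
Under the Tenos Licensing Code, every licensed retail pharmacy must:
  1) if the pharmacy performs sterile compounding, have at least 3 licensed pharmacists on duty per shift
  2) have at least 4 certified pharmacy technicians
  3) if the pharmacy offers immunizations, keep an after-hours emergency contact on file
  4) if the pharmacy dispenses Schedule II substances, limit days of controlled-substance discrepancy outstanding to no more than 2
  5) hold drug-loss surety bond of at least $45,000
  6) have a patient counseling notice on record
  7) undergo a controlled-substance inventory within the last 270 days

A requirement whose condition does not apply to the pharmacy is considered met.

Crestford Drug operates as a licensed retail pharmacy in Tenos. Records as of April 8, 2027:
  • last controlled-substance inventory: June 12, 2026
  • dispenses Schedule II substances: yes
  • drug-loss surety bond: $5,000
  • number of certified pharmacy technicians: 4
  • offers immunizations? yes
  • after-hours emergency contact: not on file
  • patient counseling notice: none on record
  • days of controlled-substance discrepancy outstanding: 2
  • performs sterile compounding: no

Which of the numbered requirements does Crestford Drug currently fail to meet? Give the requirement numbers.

3, 5, 6, 7

1. condition 'performs sterile compounding' does not hold → requirement n/a → met
2. certified pharmacy technicians 4 ≥ 4 → met
3. condition 'offers immunizations' holds; after-hours emergency contact absent → not met
4. condition 'dispenses Schedule II substances' holds; days of controlled-substance discrepancy outstanding 2 ≤ 2 → met
5. drug-loss surety bond $5,000 < $45,000 → not met
6. patient counseling notice absent → not met
7. controlled-substance inventory 300 days ago vs limit 270 → not met
Not met: 3, 5, 6, 7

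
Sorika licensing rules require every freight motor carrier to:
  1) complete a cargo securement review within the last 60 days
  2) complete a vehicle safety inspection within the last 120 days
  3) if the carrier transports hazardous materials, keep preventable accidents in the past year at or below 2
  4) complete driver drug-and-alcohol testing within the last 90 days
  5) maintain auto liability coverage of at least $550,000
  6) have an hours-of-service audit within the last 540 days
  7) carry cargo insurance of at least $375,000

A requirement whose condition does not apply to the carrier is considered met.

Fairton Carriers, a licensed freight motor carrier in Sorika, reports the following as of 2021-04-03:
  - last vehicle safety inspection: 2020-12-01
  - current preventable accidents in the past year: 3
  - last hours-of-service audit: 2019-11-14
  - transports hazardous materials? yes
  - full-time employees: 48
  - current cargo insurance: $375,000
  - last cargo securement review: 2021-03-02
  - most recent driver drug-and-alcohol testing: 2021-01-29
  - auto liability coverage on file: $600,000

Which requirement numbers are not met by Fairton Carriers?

2, 3

1. cargo securement review 32 days ago vs limit 60 → met
2. vehicle safety inspection 123 days ago vs limit 120 → not met
3. condition 'transports hazardous materials' holds; preventable accidents in the past year 3 > 2 → not met
4. driver drug-and-alcohol testing 64 days ago vs limit 90 → met
5. auto liability coverage $600,000 ≥ $550,000 → met
6. hours-of-service audit 506 days ago vs limit 540 → met
7. cargo insurance $375,000 ≥ $375,000 → met
Not met: 2, 3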